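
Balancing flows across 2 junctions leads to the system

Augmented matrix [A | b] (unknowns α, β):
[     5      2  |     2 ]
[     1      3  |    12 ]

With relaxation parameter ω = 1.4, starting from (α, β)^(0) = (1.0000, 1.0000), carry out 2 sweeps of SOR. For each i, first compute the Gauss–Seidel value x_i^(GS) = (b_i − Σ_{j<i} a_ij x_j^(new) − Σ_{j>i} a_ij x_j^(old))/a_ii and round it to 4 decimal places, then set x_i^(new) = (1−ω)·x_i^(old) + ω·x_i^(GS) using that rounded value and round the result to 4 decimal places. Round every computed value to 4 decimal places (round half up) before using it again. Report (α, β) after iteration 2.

Iteration 1:
  α: GS value = (2 - (2)·1.0000) / (5) = 0.0000;  α ← (1−ω)·1.0000 + ω·0.0000 = -0.4000
  β: GS value = (12 - (1)·-0.4000) / (3) = 4.1333;  β ← (1−ω)·1.0000 + ω·4.1333 = 5.3866
Iteration 2:
  α: GS value = (2 - (2)·5.3866) / (5) = -1.7546;  α ← (1−ω)·-0.4000 + ω·-1.7546 = -2.2964
  β: GS value = (12 - (1)·-2.2964) / (3) = 4.7655;  β ← (1−ω)·5.3866 + ω·4.7655 = 4.5171

(-2.2964, 4.5171)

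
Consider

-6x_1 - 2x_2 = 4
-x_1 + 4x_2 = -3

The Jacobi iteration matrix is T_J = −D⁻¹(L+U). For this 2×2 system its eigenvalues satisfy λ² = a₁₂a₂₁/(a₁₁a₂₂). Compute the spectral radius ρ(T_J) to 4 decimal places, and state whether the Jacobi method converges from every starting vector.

a₁₂a₂₁/(a₁₁a₂₂) = (-2)·(-1) / ((-6)·(4)) = -0.083333
ρ = √|-0.083333| = √0.083333 = 0.2887
ρ < 1, so Jacobi converges

0.2887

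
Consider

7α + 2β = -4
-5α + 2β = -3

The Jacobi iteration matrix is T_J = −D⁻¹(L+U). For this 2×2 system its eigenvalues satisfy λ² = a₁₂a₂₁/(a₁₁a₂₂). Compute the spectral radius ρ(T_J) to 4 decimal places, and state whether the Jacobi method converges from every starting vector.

0.8452

a₁₂a₂₁/(a₁₁a₂₂) = (2)·(-5) / ((7)·(2)) = -0.714286
ρ = √|-0.714286| = √0.714286 = 0.8452
ρ < 1, so Jacobi converges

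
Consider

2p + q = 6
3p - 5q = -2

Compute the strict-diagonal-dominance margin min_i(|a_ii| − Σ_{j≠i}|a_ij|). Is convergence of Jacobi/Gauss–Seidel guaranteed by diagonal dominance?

1

row 1: |2| − (1) = 1
row 2: |-5| − (3) = 2
minimum over rows = 1 → strictly diagonally dominant (convergence guaranteed)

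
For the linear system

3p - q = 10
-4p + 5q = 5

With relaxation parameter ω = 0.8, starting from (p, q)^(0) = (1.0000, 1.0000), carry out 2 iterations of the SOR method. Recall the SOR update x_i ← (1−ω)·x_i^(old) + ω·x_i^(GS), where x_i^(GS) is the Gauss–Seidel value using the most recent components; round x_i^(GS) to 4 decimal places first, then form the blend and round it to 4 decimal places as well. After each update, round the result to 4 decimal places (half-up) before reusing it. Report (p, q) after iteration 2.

(4.0948, 4.0217)

Iteration 1:
  p: GS value = (10 - (-1)·1.0000) / (3) = 3.6667;  p ← (1−ω)·1.0000 + ω·3.6667 = 3.1334
  q: GS value = (5 - (-4)·3.1334) / (5) = 3.5067;  q ← (1−ω)·1.0000 + ω·3.5067 = 3.0054
Iteration 2:
  p: GS value = (10 - (-1)·3.0054) / (3) = 4.3351;  p ← (1−ω)·3.1334 + ω·4.3351 = 4.0948
  q: GS value = (5 - (-4)·4.0948) / (5) = 4.2758;  q ← (1−ω)·3.0054 + ω·4.2758 = 4.0217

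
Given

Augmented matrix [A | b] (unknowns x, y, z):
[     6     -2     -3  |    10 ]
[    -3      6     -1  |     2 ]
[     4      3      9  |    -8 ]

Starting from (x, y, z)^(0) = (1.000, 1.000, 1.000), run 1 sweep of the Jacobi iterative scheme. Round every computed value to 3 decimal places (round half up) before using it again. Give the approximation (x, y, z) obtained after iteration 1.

(2.500, 1.000, -1.667)

Iteration 1:
  x = (10 - (-2)·1.000 - (-3)·1.000) / (6) = 2.500
  y = (2 - (-3)·1.000 - (-1)·1.000) / (6) = 1.000
  z = (-8 - (4)·1.000 - (3)·1.000) / (9) = -1.667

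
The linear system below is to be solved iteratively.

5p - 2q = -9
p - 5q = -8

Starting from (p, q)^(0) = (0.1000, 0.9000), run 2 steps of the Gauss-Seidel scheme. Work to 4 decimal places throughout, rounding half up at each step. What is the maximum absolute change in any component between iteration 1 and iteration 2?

Iteration 1:
  p = (-9 - (-2)·0.9000) / (5) = -1.4400
  q = (-8 - (1)·-1.4400) / (-5) = 1.3120
Iteration 2:
  p = (-9 - (-2)·1.3120) / (5) = -1.2752
  q = (-8 - (1)·-1.2752) / (-5) = 1.3450
Change: (0.1648, 0.0330) → max |·| = 0.1648

0.1648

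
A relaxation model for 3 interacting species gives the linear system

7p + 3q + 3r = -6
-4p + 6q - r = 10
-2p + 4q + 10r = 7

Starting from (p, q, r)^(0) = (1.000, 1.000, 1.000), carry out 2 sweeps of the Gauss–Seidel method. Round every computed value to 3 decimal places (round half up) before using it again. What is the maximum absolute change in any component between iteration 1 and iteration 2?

Iteration 1:
  p = (-6 - (3)·1.000 - (3)·1.000) / (7) = -1.714
  q = (10 - (-4)·-1.714 - (-1)·1.000) / (6) = 0.691
  r = (7 - (-2)·-1.714 - (4)·0.691) / (10) = 0.081
Iteration 2:
  p = (-6 - (3)·0.691 - (3)·0.081) / (7) = -1.188
  q = (10 - (-4)·-1.188 - (-1)·0.081) / (6) = 0.888
  r = (7 - (-2)·-1.188 - (4)·0.888) / (10) = 0.107
Change: (0.526, 0.197, 0.026) → max |·| = 0.526

0.526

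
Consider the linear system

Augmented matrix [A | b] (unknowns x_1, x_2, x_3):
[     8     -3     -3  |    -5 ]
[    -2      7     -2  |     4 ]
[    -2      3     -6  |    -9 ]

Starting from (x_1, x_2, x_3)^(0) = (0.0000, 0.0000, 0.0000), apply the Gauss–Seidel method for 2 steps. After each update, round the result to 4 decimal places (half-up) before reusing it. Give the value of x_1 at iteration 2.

0.2366

Iteration 1:
  x_1 = (-5 - (-3)·0.0000 - (-3)·0.0000) / (8) = -0.6250
  x_2 = (4 - (-2)·-0.6250 - (-2)·0.0000) / (7) = 0.3929
  x_3 = (-9 - (-2)·-0.6250 - (3)·0.3929) / (-6) = 1.9048
Iteration 2:
  x_1 = (-5 - (-3)·0.3929 - (-3)·1.9048) / (8) = 0.2366
  x_2 = (4 - (-2)·0.2366 - (-2)·1.9048) / (7) = 1.1833
  x_3 = (-9 - (-2)·0.2366 - (3)·1.1833) / (-6) = 2.0128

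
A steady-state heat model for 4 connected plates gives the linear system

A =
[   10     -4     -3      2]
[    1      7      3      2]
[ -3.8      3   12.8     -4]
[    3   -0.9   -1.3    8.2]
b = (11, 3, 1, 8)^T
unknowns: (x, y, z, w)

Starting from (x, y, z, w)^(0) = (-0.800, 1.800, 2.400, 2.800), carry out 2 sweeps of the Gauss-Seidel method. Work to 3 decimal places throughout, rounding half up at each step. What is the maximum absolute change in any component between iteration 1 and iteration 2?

1.313

Iteration 1:
  x = (11 - (-4)·1.800 - (-3)·2.400 - (2)·2.800) / (10) = 1.980
  y = (3 - (1)·1.980 - (3)·2.400 - (2)·2.800) / (7) = -1.683
  z = (1 - (-3.8)·1.980 - (3)·-1.683 - (-4)·2.800) / (12.8) = 1.935
  w = (8 - (3)·1.980 - (-0.9)·-1.683 - (-1.3)·1.935) / (8.2) = 0.373
Iteration 2:
  x = (11 - (-4)·-1.683 - (-3)·1.935 - (2)·0.373) / (10) = 0.933
  y = (3 - (1)·0.933 - (3)·1.935 - (2)·0.373) / (7) = -0.641
  z = (1 - (-3.8)·0.933 - (3)·-0.641 - (-4)·0.373) / (12.8) = 0.622
  w = (8 - (3)·0.933 - (-0.9)·-0.641 - (-1.3)·0.622) / (8.2) = 0.663
Change: (-1.047, 1.042, -1.313, 0.290) → max |·| = 1.313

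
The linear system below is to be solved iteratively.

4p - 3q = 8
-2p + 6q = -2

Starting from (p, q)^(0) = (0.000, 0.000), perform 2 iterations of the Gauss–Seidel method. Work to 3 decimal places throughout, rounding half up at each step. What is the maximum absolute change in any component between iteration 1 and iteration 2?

0.250

Iteration 1:
  p = (8 - (-3)·0.000) / (4) = 2.000
  q = (-2 - (-2)·2.000) / (6) = 0.333
Iteration 2:
  p = (8 - (-3)·0.333) / (4) = 2.250
  q = (-2 - (-2)·2.250) / (6) = 0.417
Change: (0.250, 0.084) → max |·| = 0.250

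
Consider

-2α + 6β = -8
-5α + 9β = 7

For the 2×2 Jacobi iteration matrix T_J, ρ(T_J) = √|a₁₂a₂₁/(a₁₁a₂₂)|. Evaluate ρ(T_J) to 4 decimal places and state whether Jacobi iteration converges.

1.2910

a₁₂a₂₁/(a₁₁a₂₂) = (6)·(-5) / ((-2)·(9)) = 1.666667
ρ = √|1.666667| = √1.666667 = 1.2910
ρ > 1, so Jacobi diverges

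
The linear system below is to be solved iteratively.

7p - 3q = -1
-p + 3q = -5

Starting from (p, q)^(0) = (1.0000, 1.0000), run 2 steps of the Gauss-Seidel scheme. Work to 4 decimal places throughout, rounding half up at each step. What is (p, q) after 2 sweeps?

Iteration 1:
  p = (-1 - (-3)·1.0000) / (7) = 0.2857
  q = (-5 - (-1)·0.2857) / (3) = -1.5714
Iteration 2:
  p = (-1 - (-3)·-1.5714) / (7) = -0.8163
  q = (-5 - (-1)·-0.8163) / (3) = -1.9388

(-0.8163, -1.9388)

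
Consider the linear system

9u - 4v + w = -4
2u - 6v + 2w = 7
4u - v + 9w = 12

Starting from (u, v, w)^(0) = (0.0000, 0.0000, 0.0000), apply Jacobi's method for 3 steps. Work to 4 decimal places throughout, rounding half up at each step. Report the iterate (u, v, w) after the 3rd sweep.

(-0.9870, -1.0700, 1.7304)

Iteration 1:
  u = (-4 - (-4)·0.0000 - (1)·0.0000) / (9) = -0.4444
  v = (7 - (2)·0.0000 - (2)·0.0000) / (-6) = -1.1667
  w = (12 - (4)·0.0000 - (-1)·0.0000) / (9) = 1.3333
Iteration 2:
  u = (-4 - (-4)·-1.1667 - (1)·1.3333) / (9) = -1.1111
  v = (7 - (2)·-0.4444 - (2)·1.3333) / (-6) = -0.8704
  w = (12 - (4)·-0.4444 - (-1)·-1.1667) / (9) = 1.4012
Iteration 3:
  u = (-4 - (-4)·-0.8704 - (1)·1.4012) / (9) = -0.9870
  v = (7 - (2)·-1.1111 - (2)·1.4012) / (-6) = -1.0700
  w = (12 - (4)·-1.1111 - (-1)·-0.8704) / (9) = 1.7304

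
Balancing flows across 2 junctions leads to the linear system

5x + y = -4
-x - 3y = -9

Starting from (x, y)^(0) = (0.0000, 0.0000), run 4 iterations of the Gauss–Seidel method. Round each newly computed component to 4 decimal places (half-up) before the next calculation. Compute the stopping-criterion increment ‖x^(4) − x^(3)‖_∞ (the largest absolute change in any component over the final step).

0.0029

Iteration 1:
  x = (-4 - (1)·0.0000) / (5) = -0.8000
  y = (-9 - (-1)·-0.8000) / (-3) = 3.2667
Iteration 2:
  x = (-4 - (1)·3.2667) / (5) = -1.4533
  y = (-9 - (-1)·-1.4533) / (-3) = 3.4844
Iteration 3:
  x = (-4 - (1)·3.4844) / (5) = -1.4969
  y = (-9 - (-1)·-1.4969) / (-3) = 3.4990
Iteration 4:
  x = (-4 - (1)·3.4990) / (5) = -1.4998
  y = (-9 - (-1)·-1.4998) / (-3) = 3.4999
Change: (-0.0029, 0.0009) → max |·| = 0.0029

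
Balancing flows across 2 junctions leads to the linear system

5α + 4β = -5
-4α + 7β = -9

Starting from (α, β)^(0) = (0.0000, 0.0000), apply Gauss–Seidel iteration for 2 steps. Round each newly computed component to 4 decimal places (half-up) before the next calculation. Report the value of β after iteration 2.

-1.0082

Iteration 1:
  α = (-5 - (4)·0.0000) / (5) = -1.0000
  β = (-9 - (-4)·-1.0000) / (7) = -1.8571
Iteration 2:
  α = (-5 - (4)·-1.8571) / (5) = 0.4857
  β = (-9 - (-4)·0.4857) / (7) = -1.0082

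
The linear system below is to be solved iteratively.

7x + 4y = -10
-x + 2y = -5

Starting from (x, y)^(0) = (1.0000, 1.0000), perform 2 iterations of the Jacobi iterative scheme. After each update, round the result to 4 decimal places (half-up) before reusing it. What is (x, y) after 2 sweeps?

Iteration 1:
  x = (-10 - (4)·1.0000) / (7) = -2.0000
  y = (-5 - (-1)·1.0000) / (2) = -2.0000
Iteration 2:
  x = (-10 - (4)·-2.0000) / (7) = -0.2857
  y = (-5 - (-1)·-2.0000) / (2) = -3.5000

(-0.2857, -3.5000)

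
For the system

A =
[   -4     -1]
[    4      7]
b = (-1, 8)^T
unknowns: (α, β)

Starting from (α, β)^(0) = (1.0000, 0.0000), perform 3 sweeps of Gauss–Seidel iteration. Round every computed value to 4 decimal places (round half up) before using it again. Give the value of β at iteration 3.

1.1633

Iteration 1:
  α = (-1 - (-1)·0.0000) / (-4) = 0.2500
  β = (8 - (4)·0.2500) / (7) = 1.0000
Iteration 2:
  α = (-1 - (-1)·1.0000) / (-4) = 0.0000
  β = (8 - (4)·0.0000) / (7) = 1.1429
Iteration 3:
  α = (-1 - (-1)·1.1429) / (-4) = -0.0357
  β = (8 - (4)·-0.0357) / (7) = 1.1633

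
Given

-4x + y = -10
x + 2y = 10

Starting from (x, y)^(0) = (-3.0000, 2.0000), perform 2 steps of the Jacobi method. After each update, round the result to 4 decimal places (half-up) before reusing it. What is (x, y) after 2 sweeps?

(4.1250, 3.5000)

Iteration 1:
  x = (-10 - (1)·2.0000) / (-4) = 3.0000
  y = (10 - (1)·-3.0000) / (2) = 6.5000
Iteration 2:
  x = (-10 - (1)·6.5000) / (-4) = 4.1250
  y = (10 - (1)·3.0000) / (2) = 3.5000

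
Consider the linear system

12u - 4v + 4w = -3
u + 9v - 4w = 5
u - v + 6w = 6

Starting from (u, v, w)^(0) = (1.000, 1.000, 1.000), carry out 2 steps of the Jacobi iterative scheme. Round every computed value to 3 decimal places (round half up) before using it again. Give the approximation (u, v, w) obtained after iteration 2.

(-0.287, 1.028, 1.190)

Iteration 1:
  u = (-3 - (-4)·1.000 - (4)·1.000) / (12) = -0.250
  v = (5 - (1)·1.000 - (-4)·1.000) / (9) = 0.889
  w = (6 - (1)·1.000 - (-1)·1.000) / (6) = 1.000
Iteration 2:
  u = (-3 - (-4)·0.889 - (4)·1.000) / (12) = -0.287
  v = (5 - (1)·-0.250 - (-4)·1.000) / (9) = 1.028
  w = (6 - (1)·-0.250 - (-1)·0.889) / (6) = 1.190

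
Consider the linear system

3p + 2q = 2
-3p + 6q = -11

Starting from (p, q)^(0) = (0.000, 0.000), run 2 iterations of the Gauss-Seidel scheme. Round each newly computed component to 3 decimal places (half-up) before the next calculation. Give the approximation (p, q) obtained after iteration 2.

Iteration 1:
  p = (2 - (2)·0.000) / (3) = 0.667
  q = (-11 - (-3)·0.667) / (6) = -1.500
Iteration 2:
  p = (2 - (2)·-1.500) / (3) = 1.667
  q = (-11 - (-3)·1.667) / (6) = -1.000

(1.667, -1.000)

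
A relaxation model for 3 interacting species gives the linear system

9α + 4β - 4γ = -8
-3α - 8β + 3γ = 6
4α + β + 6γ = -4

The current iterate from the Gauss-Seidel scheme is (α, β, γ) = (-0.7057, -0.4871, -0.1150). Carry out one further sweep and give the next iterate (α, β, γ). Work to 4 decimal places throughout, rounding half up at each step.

One sweep:
  α = (-8 - (4)·-0.4871 - (-4)·-0.1150) / (9) = -0.7235
  β = (6 - (-3)·-0.7235 - (3)·-0.1150) / (-8) = -0.5218
  γ = (-4 - (4)·-0.7235 - (1)·-0.5218) / (6) = -0.0974

(-0.7235, -0.5218, -0.0974)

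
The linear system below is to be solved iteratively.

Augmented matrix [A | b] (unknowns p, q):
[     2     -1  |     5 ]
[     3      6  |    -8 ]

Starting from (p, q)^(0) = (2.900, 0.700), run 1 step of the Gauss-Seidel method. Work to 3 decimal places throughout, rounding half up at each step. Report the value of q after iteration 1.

Iteration 1:
  p = (5 - (-1)·0.700) / (2) = 2.850
  q = (-8 - (3)·2.850) / (6) = -2.758

-2.758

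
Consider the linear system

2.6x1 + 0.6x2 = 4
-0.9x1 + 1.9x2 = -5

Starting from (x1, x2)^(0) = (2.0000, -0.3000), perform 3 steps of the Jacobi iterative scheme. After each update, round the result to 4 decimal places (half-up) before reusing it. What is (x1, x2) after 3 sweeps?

(1.9700, -1.7187)

Iteration 1:
  x1 = (4 - (0.6)·-0.3000) / (2.6) = 1.6077
  x2 = (-5 - (-0.9)·2.0000) / (1.9) = -1.6842
Iteration 2:
  x1 = (4 - (0.6)·-1.6842) / (2.6) = 1.9271
  x2 = (-5 - (-0.9)·1.6077) / (1.9) = -1.8700
Iteration 3:
  x1 = (4 - (0.6)·-1.8700) / (2.6) = 1.9700
  x2 = (-5 - (-0.9)·1.9271) / (1.9) = -1.7187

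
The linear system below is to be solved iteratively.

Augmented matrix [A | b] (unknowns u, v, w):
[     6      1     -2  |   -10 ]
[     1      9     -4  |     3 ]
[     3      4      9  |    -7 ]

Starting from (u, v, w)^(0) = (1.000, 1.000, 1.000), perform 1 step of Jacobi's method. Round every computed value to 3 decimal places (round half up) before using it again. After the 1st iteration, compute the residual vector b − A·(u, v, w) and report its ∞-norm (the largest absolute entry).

8.836

Iteration 1:
  u = (-10 - (1)·1.000 - (-2)·1.000) / (6) = -1.500
  v = (3 - (1)·1.000 - (-4)·1.000) / (9) = 0.667
  w = (-7 - (3)·1.000 - (4)·1.000) / (9) = -1.556
Residual b − A·x = (-4.779, -7.727, 8.836); ∞-norm = 8.836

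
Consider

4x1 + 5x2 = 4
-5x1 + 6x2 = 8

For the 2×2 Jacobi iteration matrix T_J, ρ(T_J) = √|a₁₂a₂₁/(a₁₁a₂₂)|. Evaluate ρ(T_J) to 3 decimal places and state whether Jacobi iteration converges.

1.021

a₁₂a₂₁/(a₁₁a₂₂) = (5)·(-5) / ((4)·(6)) = -1.041667
ρ = √|-1.041667| = √1.041667 = 1.021
ρ > 1, so Jacobi diverges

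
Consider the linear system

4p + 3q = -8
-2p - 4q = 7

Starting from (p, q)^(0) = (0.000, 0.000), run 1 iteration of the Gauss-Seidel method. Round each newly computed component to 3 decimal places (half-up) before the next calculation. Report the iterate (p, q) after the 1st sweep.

Iteration 1:
  p = (-8 - (3)·0.000) / (4) = -2.000
  q = (7 - (-2)·-2.000) / (-4) = -0.750

(-2.000, -0.750)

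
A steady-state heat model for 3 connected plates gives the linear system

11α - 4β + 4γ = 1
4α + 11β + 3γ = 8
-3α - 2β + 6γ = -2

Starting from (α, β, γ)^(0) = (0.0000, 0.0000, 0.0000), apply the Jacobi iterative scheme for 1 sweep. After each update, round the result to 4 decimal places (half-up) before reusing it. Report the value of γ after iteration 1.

Iteration 1:
  α = (1 - (-4)·0.0000 - (4)·0.0000) / (11) = 0.0909
  β = (8 - (4)·0.0000 - (3)·0.0000) / (11) = 0.7273
  γ = (-2 - (-3)·0.0000 - (-2)·0.0000) / (6) = -0.3333

-0.3333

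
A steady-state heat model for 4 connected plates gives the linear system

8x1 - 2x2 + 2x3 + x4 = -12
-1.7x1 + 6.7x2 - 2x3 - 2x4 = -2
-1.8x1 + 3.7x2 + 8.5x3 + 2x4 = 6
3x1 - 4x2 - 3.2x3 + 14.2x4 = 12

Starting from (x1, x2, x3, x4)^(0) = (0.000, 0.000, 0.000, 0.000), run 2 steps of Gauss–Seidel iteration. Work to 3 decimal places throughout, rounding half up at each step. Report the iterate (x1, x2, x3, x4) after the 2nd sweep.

(-1.981, -0.261, 0.135, 1.220)

Iteration 1:
  x1 = (-12 - (-2)·0.000 - (2)·0.000 - (1)·0.000) / (8) = -1.500
  x2 = (-2 - (-1.7)·-1.500 - (-2)·0.000 - (-2)·0.000) / (6.7) = -0.679
  x3 = (6 - (-1.8)·-1.500 - (3.7)·-0.679 - (2)·0.000) / (8.5) = 0.684
  x4 = (12 - (3)·-1.500 - (-4)·-0.679 - (-3.2)·0.684) / (14.2) = 1.125
Iteration 2:
  x1 = (-12 - (-2)·-0.679 - (2)·0.684 - (1)·1.125) / (8) = -1.981
  x2 = (-2 - (-1.7)·-1.981 - (-2)·0.684 - (-2)·1.125) / (6.7) = -0.261
  x3 = (6 - (-1.8)·-1.981 - (3.7)·-0.261 - (2)·1.125) / (8.5) = 0.135
  x4 = (12 - (3)·-1.981 - (-4)·-0.261 - (-3.2)·0.135) / (14.2) = 1.220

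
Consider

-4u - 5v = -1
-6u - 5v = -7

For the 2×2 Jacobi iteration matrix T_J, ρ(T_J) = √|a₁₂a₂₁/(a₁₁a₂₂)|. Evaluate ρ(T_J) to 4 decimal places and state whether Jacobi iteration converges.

a₁₂a₂₁/(a₁₁a₂₂) = (-5)·(-6) / ((-4)·(-5)) = 1.500000
ρ = √|1.500000| = √1.500000 = 1.2247
ρ > 1, so Jacobi diverges

1.2247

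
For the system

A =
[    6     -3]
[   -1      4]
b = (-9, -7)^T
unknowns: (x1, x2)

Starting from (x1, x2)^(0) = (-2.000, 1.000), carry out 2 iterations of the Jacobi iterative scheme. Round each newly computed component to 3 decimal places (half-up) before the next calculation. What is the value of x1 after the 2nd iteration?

-2.625

Iteration 1:
  x1 = (-9 - (-3)·1.000) / (6) = -1.000
  x2 = (-7 - (-1)·-2.000) / (4) = -2.250
Iteration 2:
  x1 = (-9 - (-3)·-2.250) / (6) = -2.625
  x2 = (-7 - (-1)·-1.000) / (4) = -2.000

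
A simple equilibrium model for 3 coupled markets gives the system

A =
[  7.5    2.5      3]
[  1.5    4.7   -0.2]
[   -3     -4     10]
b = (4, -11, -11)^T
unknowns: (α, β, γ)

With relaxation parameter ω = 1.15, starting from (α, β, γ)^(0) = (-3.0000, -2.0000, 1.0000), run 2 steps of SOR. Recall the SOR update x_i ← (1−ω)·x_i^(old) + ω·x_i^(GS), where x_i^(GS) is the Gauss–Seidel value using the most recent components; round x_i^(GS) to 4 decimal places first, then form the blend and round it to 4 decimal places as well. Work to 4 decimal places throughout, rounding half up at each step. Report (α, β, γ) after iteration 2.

Iteration 1:
  α: GS value = (4 - (2.5)·-2.0000 - (3)·1.0000) / (7.5) = 0.8000;  α ← (1−ω)·-3.0000 + ω·0.8000 = 1.3700
  β: GS value = (-11 - (1.5)·1.3700 - (-0.2)·1.0000) / (4.7) = -2.7351;  β ← (1−ω)·-2.0000 + ω·-2.7351 = -2.8454
  γ: GS value = (-11 - (-3)·1.3700 - (-4)·-2.8454) / (10) = -1.8272;  γ ← (1−ω)·1.0000 + ω·-1.8272 = -2.2513
Iteration 2:
  α: GS value = (4 - (2.5)·-2.8454 - (3)·-2.2513) / (7.5) = 2.3823;  α ← (1−ω)·1.3700 + ω·2.3823 = 2.5341
  β: GS value = (-11 - (1.5)·2.5341 - (-0.2)·-2.2513) / (4.7) = -3.2450;  β ← (1−ω)·-2.8454 + ω·-3.2450 = -3.3049
  γ: GS value = (-11 - (-3)·2.5341 - (-4)·-3.3049) / (10) = -1.6617;  γ ← (1−ω)·-2.2513 + ω·-1.6617 = -1.5733

(2.5341, -3.3049, -1.5733)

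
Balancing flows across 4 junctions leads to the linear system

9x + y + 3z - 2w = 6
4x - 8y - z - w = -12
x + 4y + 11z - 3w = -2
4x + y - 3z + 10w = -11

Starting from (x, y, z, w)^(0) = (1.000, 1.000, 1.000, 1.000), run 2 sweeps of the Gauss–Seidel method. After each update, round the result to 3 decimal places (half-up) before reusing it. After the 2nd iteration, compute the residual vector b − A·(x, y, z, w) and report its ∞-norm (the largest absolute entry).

Iteration 1:
  x = (6 - (1)·1.000 - (3)·1.000 - (-2)·1.000) / (9) = 0.444
  y = (-12 - (4)·0.444 - (-1)·1.000 - (-1)·1.000) / (-8) = 1.472
  z = (-2 - (1)·0.444 - (4)·1.472 - (-3)·1.000) / (11) = -0.485
  w = (-11 - (4)·0.444 - (1)·1.472 - (-3)·-0.485) / (10) = -1.570
Iteration 2:
  x = (6 - (1)·1.472 - (3)·-0.485 - (-2)·-1.570) / (9) = 0.316
  y = (-12 - (4)·0.316 - (-1)·-0.485 - (-1)·-1.570) / (-8) = 1.915
  z = (-2 - (1)·0.316 - (4)·1.915 - (-3)·-1.570) / (11) = -1.335
  w = (-11 - (4)·0.316 - (1)·1.915 - (-3)·-1.335) / (10) = -1.818
Residual b − A·x = (1.610, -1.097, -0.745, -0.004); ∞-norm = 1.610

1.610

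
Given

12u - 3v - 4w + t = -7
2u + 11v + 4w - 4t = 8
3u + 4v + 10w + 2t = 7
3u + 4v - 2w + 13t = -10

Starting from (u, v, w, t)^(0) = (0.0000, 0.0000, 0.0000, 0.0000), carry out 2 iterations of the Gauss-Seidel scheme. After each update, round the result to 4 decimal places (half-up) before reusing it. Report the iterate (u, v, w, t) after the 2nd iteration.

Iteration 1:
  u = (-7 - (-3)·0.0000 - (-4)·0.0000 - (1)·0.0000) / (12) = -0.5833
  v = (8 - (2)·-0.5833 - (4)·0.0000 - (-4)·0.0000) / (11) = 0.8333
  w = (7 - (3)·-0.5833 - (4)·0.8333 - (2)·0.0000) / (10) = 0.5417
  t = (-10 - (3)·-0.5833 - (4)·0.8333 - (-2)·0.5417) / (13) = -0.8077
Iteration 2:
  u = (-7 - (-3)·0.8333 - (-4)·0.5417 - (1)·-0.8077) / (12) = -0.1271
  v = (8 - (2)·-0.1271 - (4)·0.5417 - (-4)·-0.8077) / (11) = 0.2597
  w = (7 - (3)·-0.1271 - (4)·0.2597 - (2)·-0.8077) / (10) = 0.7958
  t = (-10 - (3)·-0.1271 - (4)·0.2597 - (-2)·0.7958) / (13) = -0.6974

(-0.1271, 0.2597, 0.7958, -0.6974)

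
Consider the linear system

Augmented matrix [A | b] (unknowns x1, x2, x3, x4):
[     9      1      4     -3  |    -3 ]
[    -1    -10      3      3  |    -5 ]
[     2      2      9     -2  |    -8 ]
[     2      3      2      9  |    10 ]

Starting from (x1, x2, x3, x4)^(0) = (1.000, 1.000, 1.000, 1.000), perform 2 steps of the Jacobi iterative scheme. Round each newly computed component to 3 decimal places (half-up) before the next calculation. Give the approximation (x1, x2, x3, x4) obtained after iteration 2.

Iteration 1:
  x1 = (-3 - (1)·1.000 - (4)·1.000 - (-3)·1.000) / (9) = -0.556
  x2 = (-5 - (-1)·1.000 - (3)·1.000 - (3)·1.000) / (-10) = 1.000
  x3 = (-8 - (2)·1.000 - (2)·1.000 - (-2)·1.000) / (9) = -1.111
  x4 = (10 - (2)·1.000 - (3)·1.000 - (2)·1.000) / (9) = 0.333
Iteration 2:
  x1 = (-3 - (1)·1.000 - (4)·-1.111 - (-3)·0.333) / (9) = 0.160
  x2 = (-5 - (-1)·-0.556 - (3)·-1.111 - (3)·0.333) / (-10) = 0.322
  x3 = (-8 - (2)·-0.556 - (2)·1.000 - (-2)·0.333) / (9) = -0.914
  x4 = (10 - (2)·-0.556 - (3)·1.000 - (2)·-1.111) / (9) = 1.148

(0.160, 0.322, -0.914, 1.148)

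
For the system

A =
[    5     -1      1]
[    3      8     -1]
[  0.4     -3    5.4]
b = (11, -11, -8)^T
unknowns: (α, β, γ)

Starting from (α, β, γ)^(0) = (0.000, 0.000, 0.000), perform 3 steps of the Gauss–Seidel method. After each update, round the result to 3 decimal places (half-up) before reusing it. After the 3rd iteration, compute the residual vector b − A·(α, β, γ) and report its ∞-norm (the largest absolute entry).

0.010

Iteration 1:
  α = (11 - (-1)·0.000 - (1)·0.000) / (5) = 2.200
  β = (-11 - (3)·2.200 - (-1)·0.000) / (8) = -2.200
  γ = (-8 - (0.4)·2.200 - (-3)·-2.200) / (5.4) = -2.867
Iteration 2:
  α = (11 - (-1)·-2.200 - (1)·-2.867) / (5) = 2.333
  β = (-11 - (3)·2.333 - (-1)·-2.867) / (8) = -2.608
  γ = (-8 - (0.4)·2.333 - (-3)·-2.608) / (5.4) = -3.103
Iteration 3:
  α = (11 - (-1)·-2.608 - (1)·-3.103) / (5) = 2.299
  β = (-11 - (3)·2.299 - (-1)·-3.103) / (8) = -2.625
  γ = (-8 - (0.4)·2.299 - (-3)·-2.625) / (5.4) = -3.110
Residual b − A·x = (-0.010, -0.007, -0.001); ∞-norm = 0.010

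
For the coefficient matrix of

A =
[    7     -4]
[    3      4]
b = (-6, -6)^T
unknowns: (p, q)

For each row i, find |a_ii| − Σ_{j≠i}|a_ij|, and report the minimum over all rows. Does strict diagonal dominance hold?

1

row 1: |7| − (4) = 3
row 2: |4| − (3) = 1
minimum over rows = 1 → strictly diagonally dominant (convergence guaranteed)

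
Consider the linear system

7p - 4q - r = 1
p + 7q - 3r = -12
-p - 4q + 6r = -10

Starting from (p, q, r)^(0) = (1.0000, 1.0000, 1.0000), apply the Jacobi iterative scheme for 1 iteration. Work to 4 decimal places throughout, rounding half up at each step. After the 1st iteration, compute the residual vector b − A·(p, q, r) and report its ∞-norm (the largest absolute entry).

11.5474

Iteration 1:
  p = (1 - (-4)·1.0000 - (-1)·1.0000) / (7) = 0.8571
  q = (-12 - (1)·1.0000 - (-3)·1.0000) / (7) = -1.4286
  r = (-10 - (-1)·1.0000 - (-4)·1.0000) / (6) = -0.8333
Residual b − A·x = (-11.5474, -5.3568, -9.8575); ∞-norm = 11.5474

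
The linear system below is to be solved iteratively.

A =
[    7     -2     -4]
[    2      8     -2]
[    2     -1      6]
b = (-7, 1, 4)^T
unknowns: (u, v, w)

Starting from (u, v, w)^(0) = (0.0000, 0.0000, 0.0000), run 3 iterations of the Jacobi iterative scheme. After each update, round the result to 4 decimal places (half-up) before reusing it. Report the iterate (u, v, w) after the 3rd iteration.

(-0.2619, 0.5260, 0.9514)

Iteration 1:
  u = (-7 - (-2)·0.0000 - (-4)·0.0000) / (7) = -1.0000
  v = (1 - (2)·0.0000 - (-2)·0.0000) / (8) = 0.1250
  w = (4 - (2)·0.0000 - (-1)·0.0000) / (6) = 0.6667
Iteration 2:
  u = (-7 - (-2)·0.1250 - (-4)·0.6667) / (7) = -0.5833
  v = (1 - (2)·-1.0000 - (-2)·0.6667) / (8) = 0.5417
  w = (4 - (2)·-1.0000 - (-1)·0.1250) / (6) = 1.0208
Iteration 3:
  u = (-7 - (-2)·0.5417 - (-4)·1.0208) / (7) = -0.2619
  v = (1 - (2)·-0.5833 - (-2)·1.0208) / (8) = 0.5260
  w = (4 - (2)·-0.5833 - (-1)·0.5417) / (6) = 0.9514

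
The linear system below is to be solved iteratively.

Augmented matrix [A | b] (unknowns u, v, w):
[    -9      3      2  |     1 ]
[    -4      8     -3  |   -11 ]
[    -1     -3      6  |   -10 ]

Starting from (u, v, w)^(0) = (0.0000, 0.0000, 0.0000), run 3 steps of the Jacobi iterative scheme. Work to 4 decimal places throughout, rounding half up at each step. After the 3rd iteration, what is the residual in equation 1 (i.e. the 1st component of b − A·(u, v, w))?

Iteration 1:
  u = (1 - (3)·0.0000 - (2)·0.0000) / (-9) = -0.1111
  v = (-11 - (-4)·0.0000 - (-3)·0.0000) / (8) = -1.3750
  w = (-10 - (-1)·0.0000 - (-3)·0.0000) / (6) = -1.6667
Iteration 2:
  u = (1 - (3)·-1.3750 - (2)·-1.6667) / (-9) = -0.9398
  v = (-11 - (-4)·-0.1111 - (-3)·-1.6667) / (8) = -2.0556
  w = (-10 - (-1)·-0.1111 - (-3)·-1.3750) / (6) = -2.3727
Iteration 3:
  u = (1 - (3)·-2.0556 - (2)·-2.3727) / (-9) = -1.3236
  v = (-11 - (-4)·-0.9398 - (-3)·-2.3727) / (8) = -2.7347
  w = (-10 - (-1)·-0.9398 - (-3)·-2.0556) / (6) = -2.8511
Residual b − A·x = (2.9939, -2.9701, -2.4211)

2.9939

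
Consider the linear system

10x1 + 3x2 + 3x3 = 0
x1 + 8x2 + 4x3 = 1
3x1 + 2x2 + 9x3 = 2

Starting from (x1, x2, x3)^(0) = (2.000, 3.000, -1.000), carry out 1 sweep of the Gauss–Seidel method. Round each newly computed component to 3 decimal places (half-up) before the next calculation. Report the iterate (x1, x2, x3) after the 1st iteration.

(-0.600, 0.700, 0.267)

Iteration 1:
  x1 = (0 - (3)·3.000 - (3)·-1.000) / (10) = -0.600
  x2 = (1 - (1)·-0.600 - (4)·-1.000) / (8) = 0.700
  x3 = (2 - (3)·-0.600 - (2)·0.700) / (9) = 0.267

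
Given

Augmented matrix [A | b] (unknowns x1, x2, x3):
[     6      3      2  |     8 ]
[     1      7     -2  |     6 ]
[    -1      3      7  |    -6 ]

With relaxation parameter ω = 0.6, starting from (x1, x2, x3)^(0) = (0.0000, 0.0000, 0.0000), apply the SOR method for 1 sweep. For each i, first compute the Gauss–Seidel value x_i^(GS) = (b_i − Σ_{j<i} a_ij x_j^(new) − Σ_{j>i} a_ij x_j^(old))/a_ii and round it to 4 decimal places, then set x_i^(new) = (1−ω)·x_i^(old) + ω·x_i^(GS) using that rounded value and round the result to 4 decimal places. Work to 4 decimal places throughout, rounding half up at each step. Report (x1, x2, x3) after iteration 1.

(0.8000, 0.4457, -0.5603)

Iteration 1:
  x1: GS value = (8 - (3)·0.0000 - (2)·0.0000) / (6) = 1.3333;  x1 ← (1−ω)·0.0000 + ω·1.3333 = 0.8000
  x2: GS value = (6 - (1)·0.8000 - (-2)·0.0000) / (7) = 0.7429;  x2 ← (1−ω)·0.0000 + ω·0.7429 = 0.4457
  x3: GS value = (-6 - (-1)·0.8000 - (3)·0.4457) / (7) = -0.9339;  x3 ← (1−ω)·0.0000 + ω·-0.9339 = -0.5603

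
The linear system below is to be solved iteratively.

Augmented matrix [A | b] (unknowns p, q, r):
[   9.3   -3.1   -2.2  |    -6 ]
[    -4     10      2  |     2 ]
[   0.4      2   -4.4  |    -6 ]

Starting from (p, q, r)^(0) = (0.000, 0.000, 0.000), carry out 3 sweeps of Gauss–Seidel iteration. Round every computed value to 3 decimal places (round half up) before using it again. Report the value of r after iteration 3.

Iteration 1:
  p = (-6 - (-3.1)·0.000 - (-2.2)·0.000) / (9.3) = -0.645
  q = (2 - (-4)·-0.645 - (2)·0.000) / (10) = -0.058
  r = (-6 - (0.4)·-0.645 - (2)·-0.058) / (-4.4) = 1.279
Iteration 2:
  p = (-6 - (-3.1)·-0.058 - (-2.2)·1.279) / (9.3) = -0.362
  q = (2 - (-4)·-0.362 - (2)·1.279) / (10) = -0.201
  r = (-6 - (0.4)·-0.362 - (2)·-0.201) / (-4.4) = 1.239
Iteration 3:
  p = (-6 - (-3.1)·-0.201 - (-2.2)·1.239) / (9.3) = -0.419
  q = (2 - (-4)·-0.419 - (2)·1.239) / (10) = -0.215
  r = (-6 - (0.4)·-0.419 - (2)·-0.215) / (-4.4) = 1.228

1.228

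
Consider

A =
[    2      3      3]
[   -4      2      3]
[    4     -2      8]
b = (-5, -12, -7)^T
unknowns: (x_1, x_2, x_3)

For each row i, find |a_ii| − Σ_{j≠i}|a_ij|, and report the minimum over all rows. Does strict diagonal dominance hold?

row 1: |2| − (3+3) = -4
row 2: |2| − (4+3) = -5
row 3: |8| − (4+2) = 2
minimum over rows = -5 → not strictly diagonally dominant

-5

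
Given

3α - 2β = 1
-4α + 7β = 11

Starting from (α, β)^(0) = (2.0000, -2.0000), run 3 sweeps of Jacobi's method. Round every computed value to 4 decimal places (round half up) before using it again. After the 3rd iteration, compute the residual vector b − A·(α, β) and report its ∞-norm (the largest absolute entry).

Iteration 1:
  α = (1 - (-2)·-2.0000) / (3) = -1.0000
  β = (11 - (-4)·2.0000) / (7) = 2.7143
Iteration 2:
  α = (1 - (-2)·2.7143) / (3) = 2.1429
  β = (11 - (-4)·-1.0000) / (7) = 1.0000
Iteration 3:
  α = (1 - (-2)·1.0000) / (3) = 1.0000
  β = (11 - (-4)·2.1429) / (7) = 2.7959
Residual b − A·x = (3.5918, -4.5713); ∞-norm = 4.5713

4.5713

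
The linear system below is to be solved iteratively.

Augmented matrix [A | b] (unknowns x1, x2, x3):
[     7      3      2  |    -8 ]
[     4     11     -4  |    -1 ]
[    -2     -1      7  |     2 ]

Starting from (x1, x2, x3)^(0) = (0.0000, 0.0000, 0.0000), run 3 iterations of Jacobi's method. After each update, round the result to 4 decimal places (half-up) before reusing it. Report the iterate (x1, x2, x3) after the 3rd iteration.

(-1.3112, 0.3206, 0.0082)

Iteration 1:
  x1 = (-8 - (3)·0.0000 - (2)·0.0000) / (7) = -1.1429
  x2 = (-1 - (4)·0.0000 - (-4)·0.0000) / (11) = -0.0909
  x3 = (2 - (-2)·0.0000 - (-1)·0.0000) / (7) = 0.2857
Iteration 2:
  x1 = (-8 - (3)·-0.0909 - (2)·0.2857) / (7) = -1.1855
  x2 = (-1 - (4)·-1.1429 - (-4)·0.2857) / (11) = 0.4286
  x3 = (2 - (-2)·-1.1429 - (-1)·-0.0909) / (7) = -0.0538
Iteration 3:
  x1 = (-8 - (3)·0.4286 - (2)·-0.0538) / (7) = -1.3112
  x2 = (-1 - (4)·-1.1855 - (-4)·-0.0538) / (11) = 0.3206
  x3 = (2 - (-2)·-1.1855 - (-1)·0.4286) / (7) = 0.0082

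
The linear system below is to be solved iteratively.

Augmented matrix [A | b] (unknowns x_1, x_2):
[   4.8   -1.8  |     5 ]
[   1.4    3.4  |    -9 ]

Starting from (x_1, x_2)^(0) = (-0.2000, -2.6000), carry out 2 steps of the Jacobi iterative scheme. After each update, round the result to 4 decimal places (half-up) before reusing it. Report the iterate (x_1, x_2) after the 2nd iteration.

Iteration 1:
  x_1 = (5 - (-1.8)·-2.6000) / (4.8) = 0.0667
  x_2 = (-9 - (1.4)·-0.2000) / (3.4) = -2.5647
Iteration 2:
  x_1 = (5 - (-1.8)·-2.5647) / (4.8) = 0.0799
  x_2 = (-9 - (1.4)·0.0667) / (3.4) = -2.6745

(0.0799, -2.6745)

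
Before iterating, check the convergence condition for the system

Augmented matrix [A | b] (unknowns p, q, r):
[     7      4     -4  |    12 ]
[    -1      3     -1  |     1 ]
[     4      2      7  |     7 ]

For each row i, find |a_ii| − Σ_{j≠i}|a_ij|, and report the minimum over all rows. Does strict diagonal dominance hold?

row 1: |7| − (4+4) = -1
row 2: |3| − (1+1) = 1
row 3: |7| − (4+2) = 1
minimum over rows = -1 → not strictly diagonally dominant

-1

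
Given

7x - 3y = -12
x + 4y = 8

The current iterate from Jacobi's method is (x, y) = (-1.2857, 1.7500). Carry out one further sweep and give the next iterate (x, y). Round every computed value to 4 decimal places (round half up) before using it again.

One sweep:
  x = (-12 - (-3)·1.7500) / (7) = -0.9643
  y = (8 - (1)·-1.2857) / (4) = 2.3214

(-0.9643, 2.3214)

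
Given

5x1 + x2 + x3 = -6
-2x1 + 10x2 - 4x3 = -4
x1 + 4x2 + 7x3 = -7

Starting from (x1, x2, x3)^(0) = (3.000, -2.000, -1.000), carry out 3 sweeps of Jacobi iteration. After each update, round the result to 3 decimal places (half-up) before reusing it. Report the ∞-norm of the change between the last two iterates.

Iteration 1:
  x1 = (-6 - (1)·-2.000 - (1)·-1.000) / (5) = -0.600
  x2 = (-4 - (-2)·3.000 - (-4)·-1.000) / (10) = -0.200
  x3 = (-7 - (1)·3.000 - (4)·-2.000) / (7) = -0.286
Iteration 2:
  x1 = (-6 - (1)·-0.200 - (1)·-0.286) / (5) = -1.103
  x2 = (-4 - (-2)·-0.600 - (-4)·-0.286) / (10) = -0.634
  x3 = (-7 - (1)·-0.600 - (4)·-0.200) / (7) = -0.800
Iteration 3:
  x1 = (-6 - (1)·-0.634 - (1)·-0.800) / (5) = -0.913
  x2 = (-4 - (-2)·-1.103 - (-4)·-0.800) / (10) = -0.941
  x3 = (-7 - (1)·-1.103 - (4)·-0.634) / (7) = -0.480
Change: (0.190, -0.307, 0.320) → max |·| = 0.320

0.320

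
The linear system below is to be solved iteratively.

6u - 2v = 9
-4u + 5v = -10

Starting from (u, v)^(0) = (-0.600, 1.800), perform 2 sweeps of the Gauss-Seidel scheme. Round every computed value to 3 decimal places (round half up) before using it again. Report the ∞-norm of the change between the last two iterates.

Iteration 1:
  u = (9 - (-2)·1.800) / (6) = 2.100
  v = (-10 - (-4)·2.100) / (5) = -0.320
Iteration 2:
  u = (9 - (-2)·-0.320) / (6) = 1.393
  v = (-10 - (-4)·1.393) / (5) = -0.886
Change: (-0.707, -0.566) → max |·| = 0.707

0.707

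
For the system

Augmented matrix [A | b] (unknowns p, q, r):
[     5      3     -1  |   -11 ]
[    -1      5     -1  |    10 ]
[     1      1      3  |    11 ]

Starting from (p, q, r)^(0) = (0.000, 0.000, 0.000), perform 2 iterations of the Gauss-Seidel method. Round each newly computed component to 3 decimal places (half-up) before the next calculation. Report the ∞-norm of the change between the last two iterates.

Iteration 1:
  p = (-11 - (3)·0.000 - (-1)·0.000) / (5) = -2.200
  q = (10 - (-1)·-2.200 - (-1)·0.000) / (5) = 1.560
  r = (11 - (1)·-2.200 - (1)·1.560) / (3) = 3.880
Iteration 2:
  p = (-11 - (3)·1.560 - (-1)·3.880) / (5) = -2.360
  q = (10 - (-1)·-2.360 - (-1)·3.880) / (5) = 2.304
  r = (11 - (1)·-2.360 - (1)·2.304) / (3) = 3.685
Change: (-0.160, 0.744, -0.195) → max |·| = 0.744

0.744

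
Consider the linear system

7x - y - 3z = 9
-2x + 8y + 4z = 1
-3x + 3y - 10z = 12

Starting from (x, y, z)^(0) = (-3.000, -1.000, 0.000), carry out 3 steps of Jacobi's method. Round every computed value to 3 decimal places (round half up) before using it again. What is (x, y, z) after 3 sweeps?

(0.646, 1.225, -1.268)

Iteration 1:
  x = (9 - (-1)·-1.000 - (-3)·0.000) / (7) = 1.143
  y = (1 - (-2)·-3.000 - (4)·0.000) / (8) = -0.625
  z = (12 - (-3)·-3.000 - (3)·-1.000) / (-10) = -0.600
Iteration 2:
  x = (9 - (-1)·-0.625 - (-3)·-0.600) / (7) = 0.939
  y = (1 - (-2)·1.143 - (4)·-0.600) / (8) = 0.711
  z = (12 - (-3)·1.143 - (3)·-0.625) / (-10) = -1.730
Iteration 3:
  x = (9 - (-1)·0.711 - (-3)·-1.730) / (7) = 0.646
  y = (1 - (-2)·0.939 - (4)·-1.730) / (8) = 1.225
  z = (12 - (-3)·0.939 - (3)·0.711) / (-10) = -1.268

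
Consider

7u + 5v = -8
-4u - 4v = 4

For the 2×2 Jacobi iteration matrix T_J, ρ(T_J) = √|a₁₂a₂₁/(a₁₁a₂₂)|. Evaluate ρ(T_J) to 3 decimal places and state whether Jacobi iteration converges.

0.845

a₁₂a₂₁/(a₁₁a₂₂) = (5)·(-4) / ((7)·(-4)) = 0.714286
ρ = √|0.714286| = √0.714286 = 0.845
ρ < 1, so Jacobi converges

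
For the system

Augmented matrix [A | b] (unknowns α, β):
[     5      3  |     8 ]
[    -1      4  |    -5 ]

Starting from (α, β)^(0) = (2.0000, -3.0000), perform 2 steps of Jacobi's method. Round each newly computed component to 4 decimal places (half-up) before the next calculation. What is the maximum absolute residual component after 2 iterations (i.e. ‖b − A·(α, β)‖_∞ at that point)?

1.3500

Iteration 1:
  α = (8 - (3)·-3.0000) / (5) = 3.4000
  β = (-5 - (-1)·2.0000) / (4) = -0.7500
Iteration 2:
  α = (8 - (3)·-0.7500) / (5) = 2.0500
  β = (-5 - (-1)·3.4000) / (4) = -0.4000
Residual b − A·x = (-1.0500, -1.3500); ∞-norm = 1.3500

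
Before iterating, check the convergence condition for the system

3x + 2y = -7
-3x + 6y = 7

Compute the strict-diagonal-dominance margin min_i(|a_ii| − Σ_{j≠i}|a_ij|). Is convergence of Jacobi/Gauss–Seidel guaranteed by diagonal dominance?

row 1: |3| − (2) = 1
row 2: |6| − (3) = 3
minimum over rows = 1 → strictly diagonally dominant (convergence guaranteed)

1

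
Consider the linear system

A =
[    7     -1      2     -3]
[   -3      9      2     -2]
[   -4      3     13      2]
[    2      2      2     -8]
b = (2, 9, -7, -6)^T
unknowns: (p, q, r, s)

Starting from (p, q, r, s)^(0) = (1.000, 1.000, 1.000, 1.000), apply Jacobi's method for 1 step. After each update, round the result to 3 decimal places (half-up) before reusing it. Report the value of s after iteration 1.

Iteration 1:
  p = (2 - (-1)·1.000 - (2)·1.000 - (-3)·1.000) / (7) = 0.571
  q = (9 - (-3)·1.000 - (2)·1.000 - (-2)·1.000) / (9) = 1.333
  r = (-7 - (-4)·1.000 - (3)·1.000 - (2)·1.000) / (13) = -0.615
  s = (-6 - (2)·1.000 - (2)·1.000 - (2)·1.000) / (-8) = 1.500

1.500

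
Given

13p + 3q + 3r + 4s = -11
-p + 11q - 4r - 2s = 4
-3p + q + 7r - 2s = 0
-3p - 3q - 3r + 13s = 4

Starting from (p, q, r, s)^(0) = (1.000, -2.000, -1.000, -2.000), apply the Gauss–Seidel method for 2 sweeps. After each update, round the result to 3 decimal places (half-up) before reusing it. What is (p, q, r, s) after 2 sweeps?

(-0.778, 0.222, -0.289, 0.113)

Iteration 1:
  p = (-11 - (3)·-2.000 - (3)·-1.000 - (4)·-2.000) / (13) = 0.462
  q = (4 - (-1)·0.462 - (-4)·-1.000 - (-2)·-2.000) / (11) = -0.322
  r = (0 - (-3)·0.462 - (1)·-0.322 - (-2)·-2.000) / (7) = -0.327
  s = (4 - (-3)·0.462 - (-3)·-0.322 - (-3)·-0.327) / (13) = 0.265
Iteration 2:
  p = (-11 - (3)·-0.322 - (3)·-0.327 - (4)·0.265) / (13) = -0.778
  q = (4 - (-1)·-0.778 - (-4)·-0.327 - (-2)·0.265) / (11) = 0.222
  r = (0 - (-3)·-0.778 - (1)·0.222 - (-2)·0.265) / (7) = -0.289
  s = (4 - (-3)·-0.778 - (-3)·0.222 - (-3)·-0.289) / (13) = 0.113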